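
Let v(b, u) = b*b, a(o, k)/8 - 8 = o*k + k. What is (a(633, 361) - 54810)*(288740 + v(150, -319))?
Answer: 552838805040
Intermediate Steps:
a(o, k) = 64 + 8*k + 8*k*o (a(o, k) = 64 + 8*(o*k + k) = 64 + 8*(k*o + k) = 64 + 8*(k + k*o) = 64 + (8*k + 8*k*o) = 64 + 8*k + 8*k*o)
v(b, u) = b²
(a(633, 361) - 54810)*(288740 + v(150, -319)) = ((64 + 8*361 + 8*361*633) - 54810)*(288740 + 150²) = ((64 + 2888 + 1828104) - 54810)*(288740 + 22500) = (1831056 - 54810)*311240 = 1776246*311240 = 552838805040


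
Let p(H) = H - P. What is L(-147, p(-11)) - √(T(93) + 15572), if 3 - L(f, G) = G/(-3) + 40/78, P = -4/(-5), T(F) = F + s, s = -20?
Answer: -94/65 - √15645 ≈ -126.53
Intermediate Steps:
T(F) = -20 + F (T(F) = F - 20 = -20 + F)
P = ⅘ (P = -4*(-⅕) = ⅘ ≈ 0.80000)
p(H) = -⅘ + H (p(H) = H - 1*⅘ = H - ⅘ = -⅘ + H)
L(f, G) = 97/39 + G/3 (L(f, G) = 3 - (G/(-3) + 40/78) = 3 - (G*(-⅓) + 40*(1/78)) = 3 - (-G/3 + 20/39) = 3 - (20/39 - G/3) = 3 + (-20/39 + G/3) = 97/39 + G/3)
L(-147, p(-11)) - √(T(93) + 15572) = (97/39 + (-⅘ - 11)/3) - √((-20 + 93) + 15572) = (97/39 + (⅓)*(-59/5)) - √(73 + 15572) = (97/39 - 59/15) - √15645 = -94/65 - √15645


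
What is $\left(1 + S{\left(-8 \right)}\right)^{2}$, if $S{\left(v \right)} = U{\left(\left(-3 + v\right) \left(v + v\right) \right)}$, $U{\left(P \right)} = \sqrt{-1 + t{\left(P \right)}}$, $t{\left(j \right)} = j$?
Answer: $176 + 10 \sqrt{7} \approx 202.46$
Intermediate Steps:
$U{\left(P \right)} = \sqrt{-1 + P}$
$S{\left(v \right)} = \sqrt{-1 + 2 v \left(-3 + v\right)}$ ($S{\left(v \right)} = \sqrt{-1 + \left(-3 + v\right) \left(v + v\right)} = \sqrt{-1 + \left(-3 + v\right) 2 v} = \sqrt{-1 + 2 v \left(-3 + v\right)}$)
$\left(1 + S{\left(-8 \right)}\right)^{2} = \left(1 + \sqrt{-1 + 2 \left(-8\right) \left(-3 - 8\right)}\right)^{2} = \left(1 + \sqrt{-1 + 2 \left(-8\right) \left(-11\right)}\right)^{2} = \left(1 + \sqrt{-1 + 176}\right)^{2} = \left(1 + \sqrt{175}\right)^{2} = \left(1 + 5 \sqrt{7}\right)^{2}$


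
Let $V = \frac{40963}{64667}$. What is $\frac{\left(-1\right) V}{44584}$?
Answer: $- \frac{40963}{2883113528} \approx -1.4208 \cdot 10^{-5}$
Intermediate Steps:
$V = \frac{40963}{64667}$ ($V = 40963 \cdot \frac{1}{64667} = \frac{40963}{64667} \approx 0.63344$)
$\frac{\left(-1\right) V}{44584} = \frac{\left(-1\right) \frac{40963}{64667}}{44584} = \left(- \frac{40963}{64667}\right) \frac{1}{44584} = - \frac{40963}{2883113528}$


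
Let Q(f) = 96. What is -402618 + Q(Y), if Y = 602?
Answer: -402522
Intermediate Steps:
-402618 + Q(Y) = -402618 + 96 = -402522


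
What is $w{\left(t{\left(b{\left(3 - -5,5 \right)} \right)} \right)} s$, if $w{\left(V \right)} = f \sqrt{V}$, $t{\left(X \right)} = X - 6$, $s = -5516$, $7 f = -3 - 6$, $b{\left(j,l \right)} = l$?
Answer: $7092 i \approx 7092.0 i$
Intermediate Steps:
$f = - \frac{9}{7}$ ($f = \frac{-3 - 6}{7} = \frac{1}{7} \left(-9\right) = - \frac{9}{7} \approx -1.2857$)
$t{\left(X \right)} = -6 + X$ ($t{\left(X \right)} = X - 6 = -6 + X$)
$w{\left(V \right)} = - \frac{9 \sqrt{V}}{7}$
$w{\left(t{\left(b{\left(3 - -5,5 \right)} \right)} \right)} s = - \frac{9 \sqrt{-6 + 5}}{7} \left(-5516\right) = - \frac{9 \sqrt{-1}}{7} \left(-5516\right) = - \frac{9 i}{7} \left(-5516\right) = 7092 i$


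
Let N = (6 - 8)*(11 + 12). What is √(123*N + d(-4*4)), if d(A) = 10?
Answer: 4*I*√353 ≈ 75.153*I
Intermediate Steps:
N = -46 (N = -2*23 = -46)
√(123*N + d(-4*4)) = √(123*(-46) + 10) = √(-5658 + 10) = √(-5648) = 4*I*√353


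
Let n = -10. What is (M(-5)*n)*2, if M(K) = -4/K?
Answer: -16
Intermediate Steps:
(M(-5)*n)*2 = (-4/(-5)*(-10))*2 = (-4*(-⅕)*(-10))*2 = ((⅘)*(-10))*2 = -8*2 = -16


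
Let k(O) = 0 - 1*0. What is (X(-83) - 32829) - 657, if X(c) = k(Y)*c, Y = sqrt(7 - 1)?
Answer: -33486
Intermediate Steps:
Y = sqrt(6) ≈ 2.4495
k(O) = 0 (k(O) = 0 + 0 = 0)
X(c) = 0 (X(c) = 0*c = 0)
(X(-83) - 32829) - 657 = (0 - 32829) - 657 = -32829 - 657 = -33486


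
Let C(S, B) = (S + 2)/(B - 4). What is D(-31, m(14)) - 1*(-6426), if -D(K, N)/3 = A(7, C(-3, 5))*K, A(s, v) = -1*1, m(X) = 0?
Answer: 6333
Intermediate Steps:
C(S, B) = (2 + S)/(-4 + B)
A(s, v) = -1
D(K, N) = 3*K (D(K, N) = -(-3)*K = 3*K)
D(-31, m(14)) - 1*(-6426) = 3*(-31) - 1*(-6426) = -93 + 6426 = 6333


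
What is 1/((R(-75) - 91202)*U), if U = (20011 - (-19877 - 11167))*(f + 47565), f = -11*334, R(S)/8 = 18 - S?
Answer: -1/202703262042290 ≈ -4.9333e-15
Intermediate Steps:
R(S) = 144 - 8*S (R(S) = 8*(18 - S) = 144 - 8*S)
f = -3674
U = 2240855005 (U = (20011 - (-19877 - 11167))*(-3674 + 47565) = (20011 - 1*(-31044))*43891 = (20011 + 31044)*43891 = 51055*43891 = 2240855005)
1/((R(-75) - 91202)*U) = 1/(((144 - 8*(-75)) - 91202)*2240855005) = (1/2240855005)/((144 + 600) - 91202) = (1/2240855005)/(744 - 91202) = (1/2240855005)/(-90458) = -1/90458*1/2240855005 = -1/202703262042290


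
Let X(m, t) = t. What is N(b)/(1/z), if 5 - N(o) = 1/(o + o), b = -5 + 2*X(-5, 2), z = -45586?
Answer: -250723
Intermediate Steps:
b = -1 (b = -5 + 2*2 = -5 + 4 = -1)
N(o) = 5 - 1/(2*o) (N(o) = 5 - 1/(o + o) = 5 - 1/(2*o))
N(b)/(1/z) = (5 - ½/(-1))/(1/(-45586)) = (5 - ½*(-1))/(-1/45586) = (5 + ½)*(-45586) = (11/2)*(-45586) = -250723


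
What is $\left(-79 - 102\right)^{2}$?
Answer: $32761$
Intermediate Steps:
$\left(-79 - 102\right)^{2} = \left(-181\right)^{2} = 32761$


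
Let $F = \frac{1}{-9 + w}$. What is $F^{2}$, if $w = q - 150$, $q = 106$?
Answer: $\frac{1}{2809} \approx 0.000356$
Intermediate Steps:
$w = -44$ ($w = 106 - 150 = -44$)
$F = - \frac{1}{53}$ ($F = \frac{1}{-9 - 44} = \frac{1}{-53} = - \frac{1}{53} \approx -0.018868$)
$F^{2} = \left(- \frac{1}{53}\right)^{2} = \frac{1}{2809}$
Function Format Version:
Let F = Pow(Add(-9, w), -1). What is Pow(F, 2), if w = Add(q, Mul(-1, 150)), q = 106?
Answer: Rational(1, 2809) ≈ 0.00035600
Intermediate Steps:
w = -44 (w = Add(106, Mul(-1, 150)) = Add(106, -150) = -44)
F = Rational(-1, 53) (F = Pow(Add(-9, -44), -1) = Pow(-53, -1) = Rational(-1, 53) ≈ -0.018868)
Pow(F, 2) = Pow(Rational(-1, 53), 2) = Rational(1, 2809)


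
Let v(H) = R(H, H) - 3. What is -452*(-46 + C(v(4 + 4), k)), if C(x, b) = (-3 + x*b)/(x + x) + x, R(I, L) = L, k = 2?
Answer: 91078/5 ≈ 18216.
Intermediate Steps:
v(H) = -3 + H (v(H) = H - 3 = -3 + H)
C(x, b) = x + (-3 + b*x)/(2*x) (C(x, b) = (-3 + b*x)/((2*x)) + x = (-3 + b*x)*(1/(2*x)) + x = (-3 + b*x)/(2*x) + x = x + (-3 + b*x)/(2*x))
-452*(-46 + C(v(4 + 4), k)) = -452*(-46 + ((-3 + (4 + 4)) + (½)*2 - 3/(2*(-3 + (4 + 4))))) = -452*(-46 + ((-3 + 8) + 1 - 3/(2*(-3 + 8)))) = -452*(-46 + (5 + 1 - 3/2/5)) = -452*(-46 + (5 + 1 - 3/2*⅕)) = -452*(-46 + (5 + 1 - 3/10)) = -452*(-46 + 57/10) = -452*(-403/10) = 91078/5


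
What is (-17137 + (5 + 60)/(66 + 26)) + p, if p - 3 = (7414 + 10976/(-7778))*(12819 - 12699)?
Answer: 312126153513/357788 ≈ 8.7238e+5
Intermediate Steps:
p = 3459318627/3889 (p = 3 + (7414 + 10976/(-7778))*(12819 - 12699) = 3 + (7414 + 10976*(-1/7778))*120 = 3 + (7414 - 5488/3889)*120 = 3 + (28827558/3889)*120 = 3 + 3459306960/3889 = 3459318627/3889 ≈ 8.8951e+5)
(-17137 + (5 + 60)/(66 + 26)) + p = (-17137 + (5 + 60)/(66 + 26)) + 3459318627/3889 = (-17137 + 65/92) + 3459318627/3889 = -1576539/92 + 3459318627/3889 = 312126153513/357788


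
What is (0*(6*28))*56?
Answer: 0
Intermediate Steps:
(0*(6*28))*56 = (0*168)*56 = 0*56 = 0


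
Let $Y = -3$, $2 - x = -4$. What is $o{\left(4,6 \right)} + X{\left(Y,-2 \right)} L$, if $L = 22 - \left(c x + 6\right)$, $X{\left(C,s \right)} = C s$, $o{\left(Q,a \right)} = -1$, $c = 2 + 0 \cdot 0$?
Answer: $23$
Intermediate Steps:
$x = 6$ ($x = 2 - -4 = 2 + 4 = 6$)
$c = 2$ ($c = 2 + 0 = 2$)
$L = 4$ ($L = 22 - \left(2 \cdot 6 + 6\right) = 22 - \left(12 + 6\right) = 22 - 18 = 4$)
$o{\left(4,6 \right)} + X{\left(Y,-2 \right)} L = -1 + \left(-3\right) \left(-2\right) 4 = -1 + 6 \cdot 4 = -1 + 24 = 23$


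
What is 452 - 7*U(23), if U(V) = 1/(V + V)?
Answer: 20785/46 ≈ 451.85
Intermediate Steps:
U(V) = 1/(2*V)
452 - 7*U(23) = 452 - 7/(2*23) = 452 - 7*1/46 = 452 - 7/46 = 20785/46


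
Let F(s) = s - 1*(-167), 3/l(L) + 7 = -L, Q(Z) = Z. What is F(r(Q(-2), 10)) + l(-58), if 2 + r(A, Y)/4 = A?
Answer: 2568/17 ≈ 151.06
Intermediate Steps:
r(A, Y) = -8 + 4*A
l(L) = 3/(-7 - L)
F(s) = 167 + s (F(s) = s + 167 = 167 + s)
F(r(Q(-2), 10)) + l(-58) = (167 + (-8 + 4*(-2))) - 3/(7 - 58) = (167 + (-8 - 8)) - 3/(-51) = (167 - 16) - 3*(-1/51) = 151 + 1/17 = 2568/17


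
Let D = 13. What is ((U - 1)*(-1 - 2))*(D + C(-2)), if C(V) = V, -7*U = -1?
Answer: 198/7 ≈ 28.286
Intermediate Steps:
U = 1/7 (U = -1/7*(-1) = 1/7 ≈ 0.14286)
((U - 1)*(-1 - 2))*(D + C(-2)) = ((1/7 - 1)*(-1 - 2))*(13 - 2) = -6/7*(-3)*11 = (18/7)*11 = 198/7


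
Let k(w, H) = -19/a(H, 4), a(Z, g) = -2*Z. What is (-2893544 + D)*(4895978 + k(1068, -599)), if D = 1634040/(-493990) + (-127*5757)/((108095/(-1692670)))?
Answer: 26795496523876669542562625/639706231619 ≈ 4.1887e+13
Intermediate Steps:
k(w, H) = 19/(2*H) (k(w, H) = -19*(-1/(2*H)) = -(-19)/(2*H) = 19/(2*H))
D = 12227010217123098/1067956981 (D = 1634040*(-1/493990) - 731139/(108095*(-1/1692670)) = -163404/49399 - 731139/(-21619/338534) = -163404/49399 - 731139*(-338534/21619) = -163404/49399 + 247515410226/21619 = 12227010217123098/1067956981 ≈ 1.1449e+7)
(-2893544 + D)*(4895978 + k(1068, -599)) = (-2893544 + 12227010217123098/1067956981)*(4895978 + (19/2)/(-599)) = 9136829702492434*(4895978 + (19/2)*(-1/599))/1067956981 = 9136829702492434*(4895978 - 19/1198)/1067956981 = (9136829702492434/1067956981)*(5865381625/1198) = 26795496523876669542562625/639706231619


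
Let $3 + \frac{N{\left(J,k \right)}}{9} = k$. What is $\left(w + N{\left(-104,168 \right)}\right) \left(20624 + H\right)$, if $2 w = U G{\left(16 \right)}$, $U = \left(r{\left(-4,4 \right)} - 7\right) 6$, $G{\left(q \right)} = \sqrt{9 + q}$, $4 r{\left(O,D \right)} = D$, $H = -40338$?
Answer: $-27501030$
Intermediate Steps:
$N{\left(J,k \right)} = -27 + 9 k$
$r{\left(O,D \right)} = \frac{D}{4}$
$U = -36$ ($U = \left(\frac{1}{4} \cdot 4 - 7\right) 6 = \left(1 - 7\right) 6 = \left(-6\right) 6 = -36$)
$w = -90$ ($w = \frac{\left(-36\right) \sqrt{9 + 16}}{2} = \frac{\left(-36\right) \sqrt{25}}{2} = \frac{\left(-36\right) 5}{2} = \frac{1}{2} \left(-180\right) = -90$)
$\left(w + N{\left(-104,168 \right)}\right) \left(20624 + H\right) = \left(-90 + \left(-27 + 9 \cdot 168\right)\right) \left(20624 - 40338\right) = \left(-90 + \left(-27 + 1512\right)\right) \left(-19714\right) = \left(-90 + 1485\right) \left(-19714\right) = 1395 \left(-19714\right) = -27501030$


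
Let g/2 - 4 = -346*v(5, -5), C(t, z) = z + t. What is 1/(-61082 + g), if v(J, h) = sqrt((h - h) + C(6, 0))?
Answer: -10179/621193382 + 173*sqrt(6)/931790073 ≈ -1.5931e-5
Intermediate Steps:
C(t, z) = t + z
v(J, h) = sqrt(6) (v(J, h) = sqrt((h - h) + (6 + 0)) = sqrt(0 + 6) = sqrt(6))
g = 8 - 692*sqrt(6) (g = 8 + 2*(-346*sqrt(6)) = 8 - 692*sqrt(6) ≈ -1687.0)
1/(-61082 + g) = 1/(-61082 + (8 - 692*sqrt(6))) = 1/(-61074 - 692*sqrt(6))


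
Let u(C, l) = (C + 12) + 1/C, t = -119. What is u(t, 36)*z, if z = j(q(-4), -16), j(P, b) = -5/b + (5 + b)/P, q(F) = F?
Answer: -44569/136 ≈ -327.71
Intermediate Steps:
j(P, b) = -5/b + (5 + b)/P
z = 49/16 (z = -5/(-16) + 5/(-4) - 16/(-4) = -5*(-1/16) + 5*(-¼) - 16*(-¼) = 5/16 - 5/4 + 4 = 49/16 ≈ 3.0625)
u(C, l) = 12 + C + 1/C (u(C, l) = (12 + C) + 1/C = 12 + C + 1/C)
u(t, 36)*z = (12 - 119 + 1/(-119))*(49/16) = (12 - 119 - 1/119)*(49/16) = -12734/119*49/16 = -44569/136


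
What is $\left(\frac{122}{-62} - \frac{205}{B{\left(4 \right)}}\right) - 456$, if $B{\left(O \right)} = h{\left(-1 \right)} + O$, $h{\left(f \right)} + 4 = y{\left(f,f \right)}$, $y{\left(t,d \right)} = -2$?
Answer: $- \frac{22039}{62} \approx -355.47$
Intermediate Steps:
$h{\left(f \right)} = -6$ ($h{\left(f \right)} = -4 - 2 = -6$)
$B{\left(O \right)} = -6 + O$
$\left(\frac{122}{-62} - \frac{205}{B{\left(4 \right)}}\right) - 456 = \left(\frac{122}{-62} - \frac{205}{-6 + 4}\right) - 456 = \left(122 \left(- \frac{1}{62}\right) - \frac{205}{-2}\right) - 456 = \left(- \frac{61}{31} - - \frac{205}{2}\right) - 456 = \left(- \frac{61}{31} + \frac{205}{2}\right) - 456 = \frac{6233}{62} - 456 = - \frac{22039}{62}$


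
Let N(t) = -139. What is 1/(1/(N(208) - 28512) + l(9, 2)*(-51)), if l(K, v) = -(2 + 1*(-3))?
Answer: -28651/1461202 ≈ -0.019608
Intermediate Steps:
l(K, v) = 1 (l(K, v) = -(2 - 3) = -1*(-1) = 1)
1/(1/(N(208) - 28512) + l(9, 2)*(-51)) = 1/(1/(-139 - 28512) + 1*(-51)) = 1/(1/(-28651) - 51) = 1/(-1/28651 - 51) = 1/(-1461202/28651) = -28651/1461202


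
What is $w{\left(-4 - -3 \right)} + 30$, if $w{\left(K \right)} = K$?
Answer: $29$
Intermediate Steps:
$w{\left(-4 - -3 \right)} + 30 = \left(-4 - -3\right) + 30 = \left(-4 + 3\right) + 30 = -1 + 30 = 29$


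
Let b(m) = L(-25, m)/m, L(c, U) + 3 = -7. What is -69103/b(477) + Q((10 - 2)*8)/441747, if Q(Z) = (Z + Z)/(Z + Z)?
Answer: 14560922482867/4417470 ≈ 3.2962e+6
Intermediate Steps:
Q(Z) = 1 (Q(Z) = (2*Z)/((2*Z)) = (2*Z)*(1/(2*Z)) = 1)
L(c, U) = -10 (L(c, U) = -3 - 7 = -10)
b(m) = -10/m
-69103/b(477) + Q((10 - 2)*8)/441747 = -69103/((-10/477)) + 1/441747 = -69103/((-10*1/477)) + 1*(1/441747) = -69103/(-10/477) + 1/441747 = -69103*(-477/10) + 1/441747 = 32962131/10 + 1/441747 = 14560922482867/4417470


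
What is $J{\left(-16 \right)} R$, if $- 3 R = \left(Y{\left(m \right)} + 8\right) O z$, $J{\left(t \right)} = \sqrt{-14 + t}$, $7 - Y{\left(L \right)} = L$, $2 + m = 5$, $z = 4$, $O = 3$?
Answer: $- 48 i \sqrt{30} \approx - 262.91 i$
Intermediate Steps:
$m = 3$ ($m = -2 + 5 = 3$)
$Y{\left(L \right)} = 7 - L$
$R = -48$ ($R = - \frac{\left(\left(7 - 3\right) + 8\right) 3 \cdot 4}{3} = - \frac{\left(\left(7 - 3\right) + 8\right) 12}{3} = - \frac{\left(4 + 8\right) 12}{3} = - \frac{12 \cdot 12}{3} = \left(- \frac{1}{3}\right) 144 = -48$)
$J{\left(-16 \right)} R = \sqrt{-14 - 16} \left(-48\right) = \sqrt{-30} \left(-48\right) = i \sqrt{30} \left(-48\right) = - 48 i \sqrt{30}$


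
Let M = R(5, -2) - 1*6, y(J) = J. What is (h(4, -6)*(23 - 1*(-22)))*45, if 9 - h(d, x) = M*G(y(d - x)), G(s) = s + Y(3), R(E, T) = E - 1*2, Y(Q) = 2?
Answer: 91125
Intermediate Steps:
R(E, T) = -2 + E (R(E, T) = E - 2 = -2 + E)
G(s) = 2 + s (G(s) = s + 2 = 2 + s)
M = -3 (M = (-2 + 5) - 1*6 = 3 - 6 = -3)
h(d, x) = 15 - 3*x + 3*d (h(d, x) = 9 - (-3)*(2 + (d - x)) = 9 - (-3)*(2 + d - x) = 9 - (-6 - 3*d + 3*x) = 9 + (6 - 3*x + 3*d) = 15 - 3*x + 3*d)
(h(4, -6)*(23 - 1*(-22)))*45 = ((15 - 3*(-6) + 3*4)*(23 - 1*(-22)))*45 = ((15 + 18 + 12)*(23 + 22))*45 = (45*45)*45 = 2025*45 = 91125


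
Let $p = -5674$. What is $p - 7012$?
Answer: $-12686$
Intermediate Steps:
$p - 7012 = -5674 - 7012 = -12686$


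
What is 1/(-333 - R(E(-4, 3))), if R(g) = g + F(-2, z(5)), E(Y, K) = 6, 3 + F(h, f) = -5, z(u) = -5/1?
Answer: -1/331 ≈ -0.0030211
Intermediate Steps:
z(u) = -5 (z(u) = -5*1 = -5)
F(h, f) = -8 (F(h, f) = -3 - 5 = -8)
R(g) = -8 + g (R(g) = g - 8 = -8 + g)
1/(-333 - R(E(-4, 3))) = 1/(-333 - (-8 + 6)) = 1/(-333 - 1*(-2)) = 1/(-333 + 2) = 1/(-331) = -1/331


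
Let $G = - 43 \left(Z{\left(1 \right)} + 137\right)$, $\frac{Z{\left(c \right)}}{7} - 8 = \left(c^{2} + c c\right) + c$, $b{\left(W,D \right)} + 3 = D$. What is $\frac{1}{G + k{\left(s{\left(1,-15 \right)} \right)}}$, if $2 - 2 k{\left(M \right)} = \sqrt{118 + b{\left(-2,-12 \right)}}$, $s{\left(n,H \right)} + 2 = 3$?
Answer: $- \frac{36804}{338633501} + \frac{2 \sqrt{103}}{338633501} \approx -0.00010862$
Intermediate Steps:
$b{\left(W,D \right)} = -3 + D$
$s{\left(n,H \right)} = 1$ ($s{\left(n,H \right)} = -2 + 3 = 1$)
$k{\left(M \right)} = 1 - \frac{\sqrt{103}}{2}$ ($k{\left(M \right)} = 1 - \frac{\sqrt{118 - 15}}{2} = 1 - \frac{\sqrt{103}}{2}$)
$Z{\left(c \right)} = 56 + 7 c + 14 c^{2}$ ($Z{\left(c \right)} = 56 + 7 \left(\left(c^{2} + c c\right) + c\right) = 56 + 7 \left(\left(c^{2} + c^{2}\right) + c\right) = 56 + 7 \left(2 c^{2} + c\right) = 56 + 7 \left(c + 2 c^{2}\right) = 56 + \left(7 c + 14 c^{2}\right) = 56 + 7 c + 14 c^{2}$)
$G = -9202$ ($G = - 43 \left(\left(56 + 7 \cdot 1 + 14 \cdot 1^{2}\right) + 137\right) = - 43 \left(\left(56 + 7 + 14 \cdot 1\right) + 137\right) = - 43 \left(\left(56 + 7 + 14\right) + 137\right) = - 43 \left(77 + 137\right) = \left(-43\right) 214 = -9202$)
$\frac{1}{G + k{\left(s{\left(1,-15 \right)} \right)}} = \frac{1}{-9202 + \left(1 - \frac{\sqrt{103}}{2}\right)} = \frac{1}{-9201 - \frac{\sqrt{103}}{2}}$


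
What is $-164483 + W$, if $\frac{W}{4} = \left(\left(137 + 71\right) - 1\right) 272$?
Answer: $60733$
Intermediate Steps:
$W = 225216$ ($W = 4 \left(\left(137 + 71\right) - 1\right) 272 = 4 \left(208 - 1\right) 272 = 4 \cdot 207 \cdot 272 = 4 \cdot 56304 = 225216$)
$-164483 + W = -164483 + 225216 = 60733$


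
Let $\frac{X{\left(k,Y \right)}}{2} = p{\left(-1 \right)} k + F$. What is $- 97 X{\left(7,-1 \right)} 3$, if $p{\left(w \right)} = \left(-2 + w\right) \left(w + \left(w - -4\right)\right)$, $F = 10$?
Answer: $18624$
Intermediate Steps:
$p{\left(w \right)} = \left(-2 + w\right) \left(4 + 2 w\right)$ ($p{\left(w \right)} = \left(-2 + w\right) \left(w + \left(w + 4\right)\right) = \left(-2 + w\right) \left(w + \left(4 + w\right)\right) = \left(-2 + w\right) \left(4 + 2 w\right)$)
$X{\left(k,Y \right)} = 20 - 12 k$ ($X{\left(k,Y \right)} = 2 \left(\left(-8 + 2 \left(-1\right)^{2}\right) k + 10\right) = 2 \left(\left(-8 + 2 \cdot 1\right) k + 10\right) = 2 \left(\left(-8 + 2\right) k + 10\right) = 2 \left(- 6 k + 10\right) = 2 \left(10 - 6 k\right) = 20 - 12 k$)
$- 97 X{\left(7,-1 \right)} 3 = - 97 \left(20 - 84\right) 3 = \left(-97\right) \left(-64\right) 3 = 6208 \cdot 3 = 18624$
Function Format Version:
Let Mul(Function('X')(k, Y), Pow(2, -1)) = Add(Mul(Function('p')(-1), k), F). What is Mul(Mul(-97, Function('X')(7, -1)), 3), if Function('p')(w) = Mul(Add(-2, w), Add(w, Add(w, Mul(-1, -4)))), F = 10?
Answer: 18624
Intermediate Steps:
Function('p')(w) = Mul(Add(-2, w), Add(4, Mul(2, w))) (Function('p')(w) = Mul(Add(-2, w), Add(w, Add(w, 4))) = Mul(Add(-2, w), Add(w, Add(4, w))) = Mul(Add(-2, w), Add(4, Mul(2, w))))
Function('X')(k, Y) = Add(20, Mul(-12, k)) (Function('X')(k, Y) = Mul(2, Add(Mul(Add(-8, Mul(2, Pow(-1, 2))), k), 10)) = Mul(2, Add(Mul(Add(-8, Mul(2, 1)), k), 10)) = Mul(2, Add(Mul(Add(-8, 2), k), 10)) = Mul(2, Add(Mul(-6, k), 10)) = Mul(2, Add(10, Mul(-6, k))) = Add(20, Mul(-12, k)))
Mul(Mul(-97, Function('X')(7, -1)), 3) = Mul(Mul(-97, Add(20, Mul(-12, 7))), 3) = Mul(Mul(-97, Add(20, -84)), 3) = Mul(Mul(-97, -64), 3) = Mul(6208, 3) = 18624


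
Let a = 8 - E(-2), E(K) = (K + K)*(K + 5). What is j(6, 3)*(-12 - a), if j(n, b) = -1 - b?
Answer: 128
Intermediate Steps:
E(K) = 2*K*(5 + K) (E(K) = (2*K)*(5 + K) = 2*K*(5 + K))
a = 20 (a = 8 - 2*(-2)*(5 - 2) = 8 - 2*(-2)*3 = 8 - 1*(-12) = 8 + 12 = 20)
j(6, 3)*(-12 - a) = (-1 - 1*3)*(-12 - 1*20) = (-1 - 3)*(-12 - 20) = -4*(-32) = 128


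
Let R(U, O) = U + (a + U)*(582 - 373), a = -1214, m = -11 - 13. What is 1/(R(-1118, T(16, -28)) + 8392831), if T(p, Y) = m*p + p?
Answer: 1/7904325 ≈ 1.2651e-7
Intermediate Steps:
m = -24
T(p, Y) = -23*p (T(p, Y) = -24*p + p = -23*p)
R(U, O) = -253726 + 210*U (R(U, O) = U + (-1214 + U)*(582 - 373) = U + (-1214 + U)*209 = U + (-253726 + 209*U) = -253726 + 210*U)
1/(R(-1118, T(16, -28)) + 8392831) = 1/((-253726 + 210*(-1118)) + 8392831) = 1/((-253726 - 234780) + 8392831) = 1/(-488506 + 8392831) = 1/7904325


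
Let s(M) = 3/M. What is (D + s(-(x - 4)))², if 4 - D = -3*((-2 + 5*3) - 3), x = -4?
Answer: 75625/64 ≈ 1181.6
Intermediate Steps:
D = 34 (D = 4 - (-3)*((-2 + 5*3) - 3) = 4 - (-3)*((-2 + 15) - 3) = 4 - (-3)*(13 - 3) = 4 - (-3)*10 = 4 - 1*(-30) = 4 + 30 = 34)
(D + s(-(x - 4)))² = (34 + 3/((-(-4 - 4))))² = (34 + 3/((-1*(-8))))² = (34 + 3/8)² = (275/8)² = 75625/64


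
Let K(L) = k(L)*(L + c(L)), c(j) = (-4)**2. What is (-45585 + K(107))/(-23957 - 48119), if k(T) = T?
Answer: 8106/18019 ≈ 0.44986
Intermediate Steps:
c(j) = 16
K(L) = L*(16 + L) (K(L) = L*(L + 16) = L*(16 + L))
(-45585 + K(107))/(-23957 - 48119) = (-45585 + 107*(16 + 107))/(-23957 - 48119) = (-45585 + 107*123)/(-72076) = (-45585 + 13161)*(-1/72076) = -32424*(-1/72076) = 8106/18019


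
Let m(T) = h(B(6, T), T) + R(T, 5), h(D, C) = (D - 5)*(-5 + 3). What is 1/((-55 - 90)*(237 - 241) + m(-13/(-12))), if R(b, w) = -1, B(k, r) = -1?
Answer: 1/591 ≈ 0.0016920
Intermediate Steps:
h(D, C) = 10 - 2*D (h(D, C) = (-5 + D)*(-2) = 10 - 2*D)
m(T) = 11 (m(T) = (10 - 2*(-1)) - 1 = (10 + 2) - 1 = 12 - 1 = 11)
1/((-55 - 90)*(237 - 241) + m(-13/(-12))) = 1/((-55 - 90)*(237 - 241) + 11) = 1/(-145*(-4) + 11) = 1/(580 + 11) = 1/591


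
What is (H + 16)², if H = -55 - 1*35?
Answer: 5476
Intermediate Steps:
H = -90 (H = -55 - 35 = -90)
(H + 16)² = (-90 + 16)² = (-74)² = 5476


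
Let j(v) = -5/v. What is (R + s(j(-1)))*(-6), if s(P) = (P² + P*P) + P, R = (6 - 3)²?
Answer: -384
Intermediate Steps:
R = 9 (R = 3² = 9)
s(P) = P + 2*P² (s(P) = (P² + P²) + P = 2*P² + P = P + 2*P²)
(R + s(j(-1)))*(-6) = (9 + (-5/(-1))*(1 + 2*(-5/(-1))))*(-6) = (9 + (-5*(-1))*(1 + 2*(-5*(-1))))*(-6) = (9 + 5*(1 + 2*5))*(-6) = (9 + 5*(1 + 10))*(-6) = (9 + 5*11)*(-6) = (9 + 55)*(-6) = 64*(-6) = -384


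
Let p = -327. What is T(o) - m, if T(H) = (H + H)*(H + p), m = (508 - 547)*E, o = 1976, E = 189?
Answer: 6524219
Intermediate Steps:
m = -7371 (m = (508 - 547)*189 = -39*189 = -7371)
T(H) = 2*H*(-327 + H) (T(H) = (H + H)*(H - 327) = (2*H)*(-327 + H) = 2*H*(-327 + H))
T(o) - m = 2*1976*(-327 + 1976) - 1*(-7371) = 2*1976*1649 + 7371 = 6516848 + 7371 = 6524219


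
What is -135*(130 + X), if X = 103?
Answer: -31455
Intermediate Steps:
-135*(130 + X) = -135*(130 + 103) = -135*233 = -31455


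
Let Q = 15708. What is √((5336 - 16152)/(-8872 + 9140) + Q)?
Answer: 2*√17583011/67 ≈ 125.17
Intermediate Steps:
√((5336 - 16152)/(-8872 + 9140) + Q) = √((5336 - 16152)/(-8872 + 9140) + 15708) = √(-10816/268 + 15708) = √(-10816*1/268 + 15708) = √(-2704/67 + 15708) = √(1049732/67) = 2*√17583011/67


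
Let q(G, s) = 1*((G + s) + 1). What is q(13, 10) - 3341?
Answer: -3317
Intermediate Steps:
q(G, s) = 1 + G + s (q(G, s) = 1*(1 + G + s) = 1 + G + s)
q(13, 10) - 3341 = (1 + 13 + 10) - 3341 = 24 - 3341 = -3317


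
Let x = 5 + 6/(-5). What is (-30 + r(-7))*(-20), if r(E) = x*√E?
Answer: 600 - 76*I*√7 ≈ 600.0 - 201.08*I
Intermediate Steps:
x = 19/5 (x = 5 + 6*(-⅕) = 5 - 6/5 = 19/5 ≈ 3.8000)
r(E) = 19*√E/5
(-30 + r(-7))*(-20) = (-30 + 19*√(-7)/5)*(-20) = (-30 + 19*(I*√7)/5)*(-20) = (-30 + 19*I*√7/5)*(-20) = 600 - 76*I*√7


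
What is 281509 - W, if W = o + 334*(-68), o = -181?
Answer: 304402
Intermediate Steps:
W = -22893 (W = -181 + 334*(-68) = -181 - 22712 = -22893)
281509 - W = 281509 - 1*(-22893) = 281509 + 22893 = 304402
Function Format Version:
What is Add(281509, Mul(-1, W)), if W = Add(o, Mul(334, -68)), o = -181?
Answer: 304402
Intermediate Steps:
W = -22893 (W = Add(-181, Mul(334, -68)) = Add(-181, -22712) = -22893)
Add(281509, Mul(-1, W)) = Add(281509, Mul(-1, -22893)) = Add(281509, 22893) = 304402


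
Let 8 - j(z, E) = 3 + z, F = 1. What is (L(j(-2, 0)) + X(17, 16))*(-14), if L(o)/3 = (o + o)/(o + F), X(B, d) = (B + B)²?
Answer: -32515/2 ≈ -16258.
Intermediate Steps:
X(B, d) = 4*B² (X(B, d) = (2*B)² = 4*B²)
j(z, E) = 5 - z (j(z, E) = 8 - (3 + z) = 8 + (-3 - z) = 5 - z)
L(o) = 6*o/(1 + o) (L(o) = 3*((o + o)/(o + 1)) = 3*((2*o)/(1 + o)) = 3*(2*o/(1 + o)) = 6*o/(1 + o))
(L(j(-2, 0)) + X(17, 16))*(-14) = (6*(5 - 1*(-2))/(1 + (5 - 1*(-2))) + 4*17²)*(-14) = (6*(5 + 2)/(1 + (5 + 2)) + 4*289)*(-14) = (6*7/(1 + 7) + 1156)*(-14) = (6*7/8 + 1156)*(-14) = (6*7*(⅛) + 1156)*(-14) = (21/4 + 1156)*(-14) = (4645/4)*(-14) = -32515/2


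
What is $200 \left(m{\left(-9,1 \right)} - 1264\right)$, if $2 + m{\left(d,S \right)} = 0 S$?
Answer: $-253200$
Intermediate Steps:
$m{\left(d,S \right)} = -2$ ($m{\left(d,S \right)} = -2 + 0 S = -2 + 0 = -2$)
$200 \left(m{\left(-9,1 \right)} - 1264\right) = 200 \left(-2 - 1264\right) = 200 \left(-1266\right) = -253200$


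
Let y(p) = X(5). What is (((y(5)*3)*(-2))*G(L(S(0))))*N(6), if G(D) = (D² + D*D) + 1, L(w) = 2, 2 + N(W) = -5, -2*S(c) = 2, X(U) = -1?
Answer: -378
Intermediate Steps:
y(p) = -1
S(c) = -1 (S(c) = -½*2 = -1)
N(W) = -7 (N(W) = -2 - 5 = -7)
G(D) = 1 + 2*D² (G(D) = (D² + D²) + 1 = 2*D² + 1 = 1 + 2*D²)
(((y(5)*3)*(-2))*G(L(S(0))))*N(6) = ((-1*3*(-2))*(1 + 2*2²))*(-7) = ((-3*(-2))*(1 + 2*4))*(-7) = (6*(1 + 8))*(-7) = (6*9)*(-7) = 54*(-7) = -378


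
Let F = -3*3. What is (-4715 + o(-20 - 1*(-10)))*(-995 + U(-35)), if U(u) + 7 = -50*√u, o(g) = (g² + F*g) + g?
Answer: 4544070 + 226750*I*√35 ≈ 4.5441e+6 + 1.3415e+6*I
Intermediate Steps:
F = -9
o(g) = g² - 8*g (o(g) = (g² - 9*g) + g = g² - 8*g)
U(u) = -7 - 50*√u
(-4715 + o(-20 - 1*(-10)))*(-995 + U(-35)) = (-4715 + (-20 - 1*(-10))*(-8 + (-20 - 1*(-10))))*(-995 + (-7 - 50*I*√35)) = (-4715 + (-20 + 10)*(-8 + (-20 + 10)))*(-995 + (-7 - 50*I*√35)) = (-4715 - 10*(-8 - 10))*(-995 + (-7 - 50*I*√35)) = (-4715 - 10*(-18))*(-1002 - 50*I*√35) = (-4715 + 180)*(-1002 - 50*I*√35) = -4535*(-1002 - 50*I*√35) = 4544070 + 226750*I*√35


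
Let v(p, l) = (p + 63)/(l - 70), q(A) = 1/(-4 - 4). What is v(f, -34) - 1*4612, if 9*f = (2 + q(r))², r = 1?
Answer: -30701529/6656 ≈ -4612.6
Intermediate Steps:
q(A) = -⅛ (q(A) = 1/(-8) = -⅛)
f = 25/64 (f = (2 - ⅛)²/9 = (15/8)²/9 = (⅑)*(225/64) = 25/64 ≈ 0.39063)
v(p, l) = (63 + p)/(-70 + l)
v(f, -34) - 1*4612 = (63 + 25/64)/(-70 - 34) - 1*4612 = (4057/64)/(-104) - 4612 = -1/104*4057/64 - 4612 = -4057/6656 - 4612 = -30701529/6656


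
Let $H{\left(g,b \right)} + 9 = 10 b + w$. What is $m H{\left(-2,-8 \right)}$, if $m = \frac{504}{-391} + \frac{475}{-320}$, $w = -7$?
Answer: $\frac{208203}{782} \approx 266.24$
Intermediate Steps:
$H{\left(g,b \right)} = -16 + 10 b$ ($H{\left(g,b \right)} = -9 + \left(10 b - 7\right) = -9 + \left(-7 + 10 b\right) = -16 + 10 b$)
$m = - \frac{69401}{25024}$ ($m = 504 \left(- \frac{1}{391}\right) + 475 \left(- \frac{1}{320}\right) = - \frac{504}{391} - \frac{95}{64} = - \frac{69401}{25024} \approx -2.7734$)
$m H{\left(-2,-8 \right)} = - \frac{69401 \left(-16 + 10 \left(-8\right)\right)}{25024} = - \frac{69401 \left(-16 - 80\right)}{25024} = \left(- \frac{69401}{25024}\right) \left(-96\right) = \frac{208203}{782}$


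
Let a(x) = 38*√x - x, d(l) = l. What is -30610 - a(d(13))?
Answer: -30597 - 38*√13 ≈ -30734.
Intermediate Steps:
a(x) = -x + 38*√x
-30610 - a(d(13)) = -30610 - (-1*13 + 38*√13) = -30610 - (-13 + 38*√13) = -30610 + (13 - 38*√13) = -30597 - 38*√13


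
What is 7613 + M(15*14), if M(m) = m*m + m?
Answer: 51923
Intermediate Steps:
M(m) = m + m**2 (M(m) = m**2 + m = m + m**2)
7613 + M(15*14) = 7613 + (15*14)*(1 + 15*14) = 7613 + 210*(1 + 210) = 7613 + 210*211 = 7613 + 44310 = 51923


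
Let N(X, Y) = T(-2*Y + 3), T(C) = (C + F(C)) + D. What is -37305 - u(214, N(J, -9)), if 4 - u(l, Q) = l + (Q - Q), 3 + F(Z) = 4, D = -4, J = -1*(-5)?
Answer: -37095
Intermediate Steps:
J = 5
F(Z) = 1 (F(Z) = -3 + 4 = 1)
T(C) = -3 + C (T(C) = (C + 1) - 4 = (1 + C) - 4 = -3 + C)
N(X, Y) = -2*Y (N(X, Y) = -3 + (-2*Y + 3) = -3 + (3 - 2*Y) = -2*Y)
u(l, Q) = 4 - l (u(l, Q) = 4 - (l + (Q - Q)) = 4 - (l + 0) = 4 - l)
-37305 - u(214, N(J, -9)) = -37305 - (4 - 1*214) = -37305 - (4 - 214) = -37305 - 1*(-210) = -37305 + 210 = -37095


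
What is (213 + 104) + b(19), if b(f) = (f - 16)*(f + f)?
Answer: 431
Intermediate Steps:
b(f) = 2*f*(-16 + f) (b(f) = (-16 + f)*(2*f) = 2*f*(-16 + f))
(213 + 104) + b(19) = (213 + 104) + 2*19*(-16 + 19) = 317 + 2*19*3 = 317 + 114 = 431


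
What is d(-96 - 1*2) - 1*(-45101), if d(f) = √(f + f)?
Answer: 45101 + 14*I ≈ 45101.0 + 14.0*I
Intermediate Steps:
d(f) = √2*√f (d(f) = √(2*f) = √2*√f)
d(-96 - 1*2) - 1*(-45101) = √2*√(-96 - 1*2) - 1*(-45101) = √2*√(-96 - 2) + 45101 = √2*√(-98) + 45101 = √2*(7*I*√2) + 45101 = 14*I + 45101 = 45101 + 14*I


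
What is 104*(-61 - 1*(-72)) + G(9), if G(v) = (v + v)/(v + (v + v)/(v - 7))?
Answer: 1145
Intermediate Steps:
G(v) = 2*v/(v + 2*v/(-7 + v)) (G(v) = (2*v)/(v + (2*v)/(-7 + v)) = (2*v)/(v + 2*v/(-7 + v)) = 2*v/(v + 2*v/(-7 + v)))
104*(-61 - 1*(-72)) + G(9) = 104*(-61 - 1*(-72)) + 2*(-7 + 9)/(-5 + 9) = 104*(-61 + 72) + 2*2/4 = 104*11 + 2*(1/4)*2 = 1144 + 1 = 1145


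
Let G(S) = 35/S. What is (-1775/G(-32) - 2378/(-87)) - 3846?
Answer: -46112/21 ≈ -2195.8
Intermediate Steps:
(-1775/G(-32) - 2378/(-87)) - 3846 = (-1775/(35/(-32)) - 2378/(-87)) - 3846 = (-1775/(35*(-1/32)) - 2378*(-1/87)) - 3846 = (-1775/(-35/32) + 82/3) - 3846 = (-1775*(-32/35) + 82/3) - 3846 = (11360/7 + 82/3) - 3846 = 34654/21 - 3846 = -46112/21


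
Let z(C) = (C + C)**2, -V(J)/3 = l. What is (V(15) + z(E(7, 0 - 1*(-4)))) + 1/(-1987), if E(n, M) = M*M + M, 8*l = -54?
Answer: 12877743/7948 ≈ 1620.3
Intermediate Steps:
l = -27/4 (l = (1/8)*(-54) = -27/4 ≈ -6.7500)
V(J) = 81/4 (V(J) = -3*(-27/4) = 81/4)
E(n, M) = M + M**2 (E(n, M) = M**2 + M = M + M**2)
z(C) = 4*C**2 (z(C) = (2*C)**2 = 4*C**2)
(V(15) + z(E(7, 0 - 1*(-4)))) + 1/(-1987) = (81/4 + 4*((0 - 1*(-4))*(1 + (0 - 1*(-4))))**2) + 1/(-1987) = (81/4 + 4*((0 + 4)*(1 + (0 + 4)))**2) - 1/1987 = (81/4 + 4*(4*(1 + 4))**2) - 1/1987 = (81/4 + 4*(4*5)**2) - 1/1987 = (81/4 + 4*20**2) - 1/1987 = (81/4 + 4*400) - 1/1987 = (81/4 + 1600) - 1/1987 = 6481/4 - 1/1987 = 12877743/7948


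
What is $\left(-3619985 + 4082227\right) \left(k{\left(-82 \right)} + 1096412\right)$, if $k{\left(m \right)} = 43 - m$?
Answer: $506865455954$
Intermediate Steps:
$\left(-3619985 + 4082227\right) \left(k{\left(-82 \right)} + 1096412\right) = \left(-3619985 + 4082227\right) \left(\left(43 - -82\right) + 1096412\right) = 462242 \left(\left(43 + 82\right) + 1096412\right) = 462242 \left(125 + 1096412\right) = 462242 \cdot 1096537 = 506865455954$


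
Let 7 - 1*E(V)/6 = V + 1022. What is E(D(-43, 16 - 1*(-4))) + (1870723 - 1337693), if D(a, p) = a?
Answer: 527198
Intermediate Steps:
E(V) = -6090 - 6*V (E(V) = 42 - 6*(V + 1022) = 42 - 6*(1022 + V) = 42 + (-6132 - 6*V) = -6090 - 6*V)
E(D(-43, 16 - 1*(-4))) + (1870723 - 1337693) = (-6090 - 6*(-43)) + (1870723 - 1337693) = (-6090 + 258) + 533030 = -5832 + 533030 = 527198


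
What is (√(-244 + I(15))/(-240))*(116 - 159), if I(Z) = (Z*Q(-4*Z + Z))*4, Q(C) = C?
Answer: 43*I*√46/30 ≈ 9.7213*I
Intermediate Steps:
I(Z) = -12*Z² (I(Z) = (Z*(-4*Z + Z))*4 = (Z*(-3*Z))*4 = -3*Z²*4 = -12*Z²)
(√(-244 + I(15))/(-240))*(116 - 159) = (√(-244 - 12*15²)/(-240))*(116 - 159) = (√(-244 - 12*225)*(-1/240))*(-43) = (√(-244 - 2700)*(-1/240))*(-43) = (√(-2944)*(-1/240))*(-43) = ((8*I*√46)*(-1/240))*(-43) = -I*√46/30*(-43) = 43*I*√46/30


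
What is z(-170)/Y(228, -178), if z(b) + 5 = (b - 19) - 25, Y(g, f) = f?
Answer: 219/178 ≈ 1.2303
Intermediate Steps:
z(b) = -49 + b (z(b) = -5 + ((b - 19) - 25) = -5 + ((-19 + b) - 25) = -5 + (-44 + b) = -49 + b)
z(-170)/Y(228, -178) = (-49 - 170)/(-178) = -219*(-1/178) = 219/178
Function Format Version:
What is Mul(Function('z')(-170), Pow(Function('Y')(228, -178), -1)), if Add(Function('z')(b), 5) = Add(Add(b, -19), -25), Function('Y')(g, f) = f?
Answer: Rational(219, 178) ≈ 1.2303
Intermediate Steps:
Function('z')(b) = Add(-49, b) (Function('z')(b) = Add(-5, Add(Add(b, -19), -25)) = Add(-5, Add(Add(-19, b), -25)) = Add(-5, Add(-44, b)) = Add(-49, b))
Mul(Function('z')(-170), Pow(Function('Y')(228, -178), -1)) = Mul(Add(-49, -170), Pow(-178, -1)) = Mul(-219, Rational(-1, 178)) = Rational(219, 178)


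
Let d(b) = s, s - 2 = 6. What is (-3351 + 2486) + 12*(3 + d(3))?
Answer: -733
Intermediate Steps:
s = 8 (s = 2 + 6 = 8)
d(b) = 8
(-3351 + 2486) + 12*(3 + d(3)) = (-3351 + 2486) + 12*(3 + 8) = -865 + 12*11 = -865 + 132 = -733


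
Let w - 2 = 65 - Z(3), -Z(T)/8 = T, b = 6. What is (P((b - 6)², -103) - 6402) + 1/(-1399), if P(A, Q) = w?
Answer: -8829090/1399 ≈ -6311.0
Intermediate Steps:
Z(T) = -8*T
w = 91 (w = 2 + (65 - (-8)*3) = 2 + (65 - 1*(-24)) = 2 + (65 + 24) = 2 + 89 = 91)
P(A, Q) = 91
(P((b - 6)², -103) - 6402) + 1/(-1399) = (91 - 6402) + 1/(-1399) = -6311 - 1/1399 = -8829090/1399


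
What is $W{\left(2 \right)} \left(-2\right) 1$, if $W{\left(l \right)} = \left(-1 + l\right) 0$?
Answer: $0$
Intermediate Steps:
$W{\left(l \right)} = 0$
$W{\left(2 \right)} \left(-2\right) 1 = 0 \left(-2\right) 1 = 0 \cdot 1 = 0$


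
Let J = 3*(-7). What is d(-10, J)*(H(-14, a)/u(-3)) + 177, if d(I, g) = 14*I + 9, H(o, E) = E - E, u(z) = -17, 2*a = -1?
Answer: 177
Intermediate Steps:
a = -1/2 (a = (1/2)*(-1) = -1/2 ≈ -0.50000)
H(o, E) = 0
J = -21
d(I, g) = 9 + 14*I
d(-10, J)*(H(-14, a)/u(-3)) + 177 = (9 + 14*(-10))*(0/(-17)) + 177 = (9 - 140)*(0*(-1/17)) + 177 = -131*0 + 177 = 0 + 177 = 177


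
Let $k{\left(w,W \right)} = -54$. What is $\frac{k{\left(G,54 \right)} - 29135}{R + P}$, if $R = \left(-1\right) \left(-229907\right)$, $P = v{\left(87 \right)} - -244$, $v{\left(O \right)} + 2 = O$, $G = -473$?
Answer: $- \frac{29189}{230236} \approx -0.12678$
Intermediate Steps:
$v{\left(O \right)} = -2 + O$
$P = 329$ ($P = \left(-2 + 87\right) - -244 = 85 + 244 = 329$)
$R = 229907$
$\frac{k{\left(G,54 \right)} - 29135}{R + P} = \frac{-54 - 29135}{229907 + 329} = - \frac{29189}{230236}$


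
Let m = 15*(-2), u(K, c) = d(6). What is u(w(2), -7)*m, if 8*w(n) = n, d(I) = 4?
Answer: -120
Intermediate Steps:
w(n) = n/8
u(K, c) = 4
m = -30
u(w(2), -7)*m = 4*(-30) = -120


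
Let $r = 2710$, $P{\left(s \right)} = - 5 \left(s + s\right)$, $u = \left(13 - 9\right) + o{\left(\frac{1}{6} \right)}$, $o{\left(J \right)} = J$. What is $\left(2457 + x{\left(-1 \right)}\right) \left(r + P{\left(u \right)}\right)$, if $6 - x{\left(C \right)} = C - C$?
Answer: $6572105$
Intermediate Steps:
$x{\left(C \right)} = 6$ ($x{\left(C \right)} = 6 - \left(C - C\right) = 6 - 0 = 6 + 0 = 6$)
$u = \frac{25}{6}$ ($u = \left(13 - 9\right) + \frac{1}{6} = 4 + \frac{1}{6} = \frac{25}{6} \approx 4.1667$)
$P{\left(s \right)} = - 10 s$ ($P{\left(s \right)} = - 5 \cdot 2 s = - 10 s$)
$\left(2457 + x{\left(-1 \right)}\right) \left(r + P{\left(u \right)}\right) = \left(2457 + 6\right) \left(2710 - \frac{125}{3}\right) = 2463 \left(2710 - \frac{125}{3}\right) = 2463 \cdot \frac{8005}{3} = 6572105$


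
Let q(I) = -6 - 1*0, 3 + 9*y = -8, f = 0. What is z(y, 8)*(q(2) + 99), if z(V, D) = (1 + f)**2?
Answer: 93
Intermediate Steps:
y = -11/9 (y = -1/3 + (1/9)*(-8) = -1/3 - 8/9 = -11/9 ≈ -1.2222)
z(V, D) = 1 (z(V, D) = (1 + 0)**2 = 1**2 = 1)
q(I) = -6 (q(I) = -6 + 0 = -6)
z(y, 8)*(q(2) + 99) = 1*(-6 + 99) = 1*93 = 93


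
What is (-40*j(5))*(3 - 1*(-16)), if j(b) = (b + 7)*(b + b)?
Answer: -91200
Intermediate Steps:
j(b) = 2*b*(7 + b) (j(b) = (7 + b)*(2*b) = 2*b*(7 + b))
(-40*j(5))*(3 - 1*(-16)) = (-80*5*(7 + 5))*(3 - 1*(-16)) = (-80*5*12)*(3 + 16) = -40*120*19 = -4800*19 = -91200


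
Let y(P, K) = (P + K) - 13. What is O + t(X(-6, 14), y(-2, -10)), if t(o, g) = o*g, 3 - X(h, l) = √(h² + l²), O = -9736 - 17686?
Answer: -27497 + 50*√58 ≈ -27116.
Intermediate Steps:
O = -27422
y(P, K) = -13 + K + P (y(P, K) = (K + P) - 13 = -13 + K + P)
X(h, l) = 3 - √(h² + l²)
t(o, g) = g*o
O + t(X(-6, 14), y(-2, -10)) = -27422 + (-13 - 10 - 2)*(3 - √((-6)² + 14²)) = -27422 - 25*(3 - √(36 + 196)) = -27422 - 25*(3 - √232) = -27422 - 25*(3 - 2*√58) = -27422 + (-75 + 50*√58) = -27497 + 50*√58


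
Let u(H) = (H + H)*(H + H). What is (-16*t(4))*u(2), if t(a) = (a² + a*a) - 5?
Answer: -6912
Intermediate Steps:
u(H) = 4*H² (u(H) = (2*H)*(2*H) = 4*H²)
t(a) = -5 + 2*a² (t(a) = (a² + a²) - 5 = 2*a² - 5 = -5 + 2*a²)
(-16*t(4))*u(2) = (-16*(-5 + 2*4²))*(4*2²) = (-16*(-5 + 2*16))*(4*4) = -16*(-5 + 32)*16 = -16*27*16 = -432*16 = -6912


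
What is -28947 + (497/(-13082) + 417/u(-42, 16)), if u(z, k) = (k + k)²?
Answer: -193884069715/6697984 ≈ -28947.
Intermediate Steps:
u(z, k) = 4*k² (u(z, k) = (2*k)² = 4*k²)
-28947 + (497/(-13082) + 417/u(-42, 16)) = -28947 + (497/(-13082) + 417/((4*16²))) = -28947 + (497*(-1/13082) + 417/((4*256))) = -28947 + (-497/13082 + 417/1024) = -28947 + 2473133/6697984 = -193884069715/6697984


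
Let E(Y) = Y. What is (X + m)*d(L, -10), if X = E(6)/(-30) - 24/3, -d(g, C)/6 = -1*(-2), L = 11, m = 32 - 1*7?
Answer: -1008/5 ≈ -201.60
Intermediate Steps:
m = 25 (m = 32 - 7 = 25)
d(g, C) = -12 (d(g, C) = -(-6)*(-2) = -6*2 = -12)
X = -41/5 (X = 6/(-30) - 24/3 = 6*(-1/30) - 24*⅓ = -⅕ - 8 = -41/5 ≈ -8.2000)
(X + m)*d(L, -10) = (-41/5 + 25)*(-12) = (84/5)*(-12) = -1008/5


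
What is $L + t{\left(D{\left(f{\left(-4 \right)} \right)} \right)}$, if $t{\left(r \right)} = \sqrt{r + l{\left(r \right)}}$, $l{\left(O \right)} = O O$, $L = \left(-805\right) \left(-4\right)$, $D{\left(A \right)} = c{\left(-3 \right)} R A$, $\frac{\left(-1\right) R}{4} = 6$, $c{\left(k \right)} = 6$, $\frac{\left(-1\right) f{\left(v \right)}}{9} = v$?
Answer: $3220 + 72 \sqrt{5183} \approx 8403.5$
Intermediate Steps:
$f{\left(v \right)} = - 9 v$
$R = -24$ ($R = \left(-4\right) 6 = -24$)
$D{\left(A \right)} = - 144 A$ ($D{\left(A \right)} = 6 \left(-24\right) A = - 144 A$)
$L = 3220$
$l{\left(O \right)} = O^{2}$
$t{\left(r \right)} = \sqrt{r + r^{2}}$
$L + t{\left(D{\left(f{\left(-4 \right)} \right)} \right)} = 3220 + \sqrt{- 144 \left(\left(-9\right) \left(-4\right)\right) \left(1 - 144 \left(\left(-9\right) \left(-4\right)\right)\right)} = 3220 + \sqrt{\left(-144\right) 36 \left(1 - 5184\right)} = 3220 + \sqrt{- 5184 \left(1 - 5184\right)} = 3220 + \sqrt{\left(-5184\right) \left(-5183\right)} = 3220 + \sqrt{26868672} = 3220 + 72 \sqrt{5183}$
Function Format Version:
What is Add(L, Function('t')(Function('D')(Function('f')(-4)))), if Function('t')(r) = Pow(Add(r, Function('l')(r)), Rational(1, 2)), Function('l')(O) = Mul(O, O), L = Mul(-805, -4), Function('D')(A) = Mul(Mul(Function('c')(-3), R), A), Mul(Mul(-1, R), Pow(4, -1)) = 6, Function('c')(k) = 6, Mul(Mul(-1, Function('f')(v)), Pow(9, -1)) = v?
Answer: Add(3220, Mul(72, Pow(5183, Rational(1, 2)))) ≈ 8403.5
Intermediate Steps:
Function('f')(v) = Mul(-9, v)
R = -24 (R = Mul(-4, 6) = -24)
Function('D')(A) = Mul(-144, A) (Function('D')(A) = Mul(Mul(6, -24), A) = Mul(-144, A))
L = 3220
Function('l')(O) = Pow(O, 2)
Function('t')(r) = Pow(Add(r, Pow(r, 2)), Rational(1, 2))
Add(L, Function('t')(Function('D')(Function('f')(-4)))) = Add(3220, Pow(Mul(Mul(-144, Mul(-9, -4)), Add(1, Mul(-144, Mul(-9, -4)))), Rational(1, 2))) = Add(3220, Pow(Mul(Mul(-144, 36), Add(1, Mul(-144, 36))), Rational(1, 2))) = Add(3220, Pow(Mul(-5184, Add(1, -5184)), Rational(1, 2))) = Add(3220, Pow(Mul(-5184, -5183), Rational(1, 2))) = Add(3220, Pow(26868672, Rational(1, 2))) = Add(3220, Mul(72, Pow(5183, Rational(1, 2))))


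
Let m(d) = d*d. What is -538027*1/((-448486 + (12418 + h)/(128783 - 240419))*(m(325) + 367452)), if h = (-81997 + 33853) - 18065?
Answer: 60063182172/23685607330221485 ≈ 2.5359e-6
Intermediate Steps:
h = -66209 (h = -48144 - 18065 = -66209)
m(d) = d²
-538027*1/((-448486 + (12418 + h)/(128783 - 240419))*(m(325) + 367452)) = -538027*1/((-448486 + (12418 - 66209)/(128783 - 240419))*(325² + 367452)) = -538027*1/((-448486 - 53791/(-111636))*(105625 + 367452)) = -538027*1/(473077*(-448486 - 53791*(-1/111636))) = -538027*1/(473077*(-448486 + 53791/111636)) = -538027/((-50067129305/111636*473077)) = -538027/(-23685607330221485/111636) = -538027*(-111636/23685607330221485) = 60063182172/23685607330221485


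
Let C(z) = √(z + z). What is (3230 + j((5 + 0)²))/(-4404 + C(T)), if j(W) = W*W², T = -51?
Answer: -13839570/3232553 - 6285*I*√102/6465106 ≈ -4.2813 - 0.0098182*I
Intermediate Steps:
j(W) = W³
C(z) = √2*√z (C(z) = √(2*z) = √2*√z)
(3230 + j((5 + 0)²))/(-4404 + C(T)) = (3230 + ((5 + 0)²)³)/(-4404 + √2*√(-51)) = (3230 + (5²)³)/(-4404 + √2*(I*√51)) = (3230 + 25³)/(-4404 + I*√102) = (3230 + 15625)/(-4404 + I*√102) = 18855/(-4404 + I*√102)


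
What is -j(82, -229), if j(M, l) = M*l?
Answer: 18778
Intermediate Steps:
-j(82, -229) = -82*(-229) = -1*(-18778) = 18778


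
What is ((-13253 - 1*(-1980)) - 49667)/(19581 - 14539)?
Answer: -30470/2521 ≈ -12.086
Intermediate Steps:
((-13253 - 1*(-1980)) - 49667)/(19581 - 14539) = ((-13253 + 1980) - 49667)/5042 = (-11273 - 49667)*(1/5042) = -60940*1/5042 = -30470/2521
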